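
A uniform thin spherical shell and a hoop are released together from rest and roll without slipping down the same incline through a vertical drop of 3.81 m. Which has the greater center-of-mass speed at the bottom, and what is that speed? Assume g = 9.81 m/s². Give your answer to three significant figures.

the uniform thin spherical shell, at v ≈ 6.70 m/s

For rolling without slipping, Mgh = ½(1+k)Mv² where k = I/(MR²), so v = √(2gh/(1+k)).
Uniform thin spherical shell: k = 2/3, giving v = √(2×9.81×3.81/1.667) = 6.697 m/s.
Hoop: k = 1, giving v = √(2×9.81×3.81/2) = 6.114 m/s.
The smaller k wins: the uniform thin spherical shell, at ≈ 6.70 m/s.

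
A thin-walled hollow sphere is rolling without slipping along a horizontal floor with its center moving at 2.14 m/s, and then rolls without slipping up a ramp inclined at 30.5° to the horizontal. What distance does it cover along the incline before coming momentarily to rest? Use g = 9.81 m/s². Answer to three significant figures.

d ≈ 0.766 m

Here I = (2/3)MR², so the shape factor k = I/(MR²) = 2/3.
Pure rolling means v = ωR; then KE = ½Mv² + ½I(v/R)² = ½(1+k)Mv² = (5/6)Mv².
Setting this equal to Mgh gives the vertical rise h = (1+k)v₀²/(2g) = 1.667×2.14²/(2×9.81) = 0.389 m.
Along the incline, d = h/sinθ = 0.389/sin30.5° ≈ 0.766 m.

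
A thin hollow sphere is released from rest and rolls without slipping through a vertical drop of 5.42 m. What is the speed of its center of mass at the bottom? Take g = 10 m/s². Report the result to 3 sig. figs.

v ≈ 8.06 m/s

With I = (2/3)MR², the ratio k = I/(MR²) is 2/3.
The rolling condition ω = v/R makes the rotational term ½I(v/R)² = ½kMv², so KE_total = ½(1+k)Mv² = (5/6)Mv².
Setting Mgh = (5/6)Mv² gives v = √(2gh/(1+k)) = √(2·10·5.42/1.667) ≈ 8.06 m/s.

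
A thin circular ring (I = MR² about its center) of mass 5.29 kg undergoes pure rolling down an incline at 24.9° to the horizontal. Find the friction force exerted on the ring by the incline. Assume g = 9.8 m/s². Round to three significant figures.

Here I = MR², so the shape factor k = I/(MR²) = 1.
Along the incline Mg sinθ − f = Ma, and torque about the center fR = Iα = kMR²(a/R) gives f = kMa.
Combining, a = g sinθ/(1+k) and f = kMa = kMg sinθ/(1+k).
f = 1 × 5.29 × 9.8 × sin24.9° / 2 ≈ 10.9 N.

f ≈ 10.9 N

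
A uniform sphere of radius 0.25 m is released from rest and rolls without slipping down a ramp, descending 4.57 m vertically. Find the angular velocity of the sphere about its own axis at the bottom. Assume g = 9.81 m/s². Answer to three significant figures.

ω ≈ 32.0 rad/s

For this body I = (2/5)MR², i.e. k = I/(MR²) = 0.4.
Rolling without slipping gives ω = v/R, so the total kinetic energy is ½Mv² + ½Iω² = ½(1+k)Mv² = (7/10)Mv².
Energy conservation Mgh = ½(1+k)Mv² gives v = √(2gh/(1+k)) = √(2 × 9.81 × 4.57 / 1.4) = 8.003 m/s.
Then ω = v/R = 8.003 / 0.25 ≈ 32.0 rad/s.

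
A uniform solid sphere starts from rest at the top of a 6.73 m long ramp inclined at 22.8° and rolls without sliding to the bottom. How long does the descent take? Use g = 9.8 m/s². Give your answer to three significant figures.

t ≈ 2.23 s

With I = (2/5)MR², the ratio k = I/(MR²) is 0.4.
Newton's second law down the slope: Mg sinθ − f = Ma. The torque equation fR = Iα (with α = a/R) gives f = kMa.
Hence a = g sinθ/(1+k) = 9.8×sin22.8°/1.4 = 2.713 m/s².
With constant a from rest, t = √(2L/a) = √(2·6.73/2.713) ≈ 2.23 s.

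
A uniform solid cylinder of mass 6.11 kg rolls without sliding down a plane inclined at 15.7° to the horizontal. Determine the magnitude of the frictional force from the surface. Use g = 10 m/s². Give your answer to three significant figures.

With I = (1/2)MR², the ratio k = I/(MR²) is 0.5.
Translational: Mg sinθ − f = Ma. Rotational about the CM: fR = Iα = kMRa, so f = kMa.
Combining, a = g sinθ/(1+k) and f = kMa = kMg sinθ/(1+k).
f = 0.5 × 6.11 × 10 × sin15.7° / 1.5 ≈ 5.51 N.

f ≈ 5.51 N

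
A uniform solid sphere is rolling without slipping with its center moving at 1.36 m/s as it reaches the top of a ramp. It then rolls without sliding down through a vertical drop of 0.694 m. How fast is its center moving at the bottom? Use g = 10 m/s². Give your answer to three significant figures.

The moment of inertia is (2/5)MR², giving k ≡ I/(MR²) = 0.4.
Pure rolling means v = ωR; then KE = ½Mv² + ½I(v/R)² = ½(1+k)Mv² = (7/10)Mv².
Energy conservation: (7/10)Mv₀² + Mgh = (7/10)Mv², so v² = v₀² + 2gh/(1+k).
v = √(1.36² + 2×10×0.694/1.4) = √11.76 ≈ 3.43 m/s.

v ≈ 3.43 m/s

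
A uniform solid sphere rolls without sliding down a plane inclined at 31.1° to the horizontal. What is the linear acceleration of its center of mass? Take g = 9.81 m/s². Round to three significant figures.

For this body I = (2/5)MR², i.e. k = I/(MR²) = 0.4.
Translational: Mg sinθ − f = Ma. Rotational about the CM: fR = Iα = kMRa, so f = kMa.
Eliminating f: Mg sinθ = (1+k)Ma, so a = g sinθ/(1+k) = 9.81 × sin31.1° / 1.4 ≈ 3.62 m/s².

a ≈ 3.62 m/s²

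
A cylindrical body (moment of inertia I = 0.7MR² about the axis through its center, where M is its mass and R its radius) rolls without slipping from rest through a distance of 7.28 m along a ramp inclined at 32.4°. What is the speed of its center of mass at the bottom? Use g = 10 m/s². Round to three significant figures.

v ≈ 6.77 m/s

With I = 0.7MR², the ratio k = I/(MR²) is 0.7.
Pure rolling means v = ωR; then KE = ½Mv² + ½I(v/R)² = ½(1+k)Mv² = (17/20)Mv².
The vertical drop is h = L sinθ = 7.28 × sin32.4° = 3.901 m.
Setting Mgh = (17/20)Mv² gives v = √(2gh/(1+k)) = √(2·10·3.901/1.7) ≈ 6.77 m/s.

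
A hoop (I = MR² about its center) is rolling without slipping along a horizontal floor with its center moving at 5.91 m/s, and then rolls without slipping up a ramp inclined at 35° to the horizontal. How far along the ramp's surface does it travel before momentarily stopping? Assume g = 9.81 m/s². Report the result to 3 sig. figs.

With I = MR², the ratio k = I/(MR²) is 1.
Since it rolls without slipping, ω = v/R and KE = ½Mv² + ½Iω² = ½(1+k)Mv² = Mv².
Setting this equal to Mgh gives the vertical rise h = (1+k)v₀²/(2g) = 2×5.91²/(2×9.81) = 3.56 m.
The distance along the slope is d = h/sinθ = 3.56/sin35° ≈ 6.21 m.

d ≈ 6.21 m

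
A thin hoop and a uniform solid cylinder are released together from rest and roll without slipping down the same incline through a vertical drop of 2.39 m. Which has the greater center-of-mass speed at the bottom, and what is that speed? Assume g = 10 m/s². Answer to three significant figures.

For rolling without slipping, Mgh = ½(1+k)Mv² where k = I/(MR²), so v = √(2gh/(1+k)).
Thin hoop: k = 1, giving v = √(2×10×2.39/2) = 4.889 m/s.
Uniform solid cylinder: k = 0.5, giving v = √(2×10×2.39/1.5) = 5.645 m/s.
The smaller k wins: the uniform solid cylinder, at ≈ 5.65 m/s.

the uniform solid cylinder, at v ≈ 5.65 m/s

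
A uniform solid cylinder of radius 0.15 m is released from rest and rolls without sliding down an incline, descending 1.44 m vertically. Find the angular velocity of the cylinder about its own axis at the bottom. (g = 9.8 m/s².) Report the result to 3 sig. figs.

ω ≈ 28.9 rad/s

The moment of inertia is (1/2)MR², giving k ≡ I/(MR²) = 0.5.
The rolling condition ω = v/R makes the rotational term ½I(v/R)² = ½kMv², so KE_total = ½(1+k)Mv² = (3/4)Mv².
Energy conservation Mgh = ½(1+k)Mv² gives v = √(2gh/(1+k)) = √(2 × 9.8 × 1.44 / 1.5) = 4.338 m/s.
Then ω = v/R = 4.338 / 0.15 ≈ 28.9 rad/s.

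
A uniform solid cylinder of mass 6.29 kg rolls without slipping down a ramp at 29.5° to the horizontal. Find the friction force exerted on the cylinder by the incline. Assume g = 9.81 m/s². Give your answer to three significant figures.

f ≈ 10.1 N

For this body I = (1/2)MR², i.e. k = I/(MR²) = 0.5.
Along the incline Mg sinθ − f = Ma, and torque about the center fR = Iα = kMR²(a/R) gives f = kMa.
Combining, a = g sinθ/(1+k) and f = kMa = kMg sinθ/(1+k).
f = 0.5 × 6.29 × 9.81 × sin29.5° / 1.5 ≈ 10.1 N.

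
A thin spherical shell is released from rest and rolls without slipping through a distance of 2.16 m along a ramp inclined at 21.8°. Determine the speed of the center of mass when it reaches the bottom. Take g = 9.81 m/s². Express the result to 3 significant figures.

v ≈ 3.07 m/s

With I = (2/3)MR², the ratio k = I/(MR²) is 2/3.
Pure rolling means v = ωR; then KE = ½Mv² + ½I(v/R)² = ½(1+k)Mv² = (5/6)Mv².
The vertical drop is h = L sinθ = 2.16 × sin21.8° = 0.8022 m.
Energy conservation: Mgh = (5/6)Mv², so v = √(2gh/(1+k)) = √(2 × 9.81 × 0.8022 / 1.667) ≈ 3.07 m/s.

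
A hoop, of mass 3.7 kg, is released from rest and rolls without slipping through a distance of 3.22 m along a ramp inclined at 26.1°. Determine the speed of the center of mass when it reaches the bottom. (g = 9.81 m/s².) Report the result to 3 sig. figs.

v ≈ 3.73 m/s

For this body I = MR², i.e. k = I/(MR²) = 1.
The rolling condition ω = v/R makes the rotational term ½I(v/R)² = ½kMv², so KE_total = ½(1+k)Mv² = Mv².
The vertical drop is h = L sinθ = 3.22 × sin26.1° = 1.417 m.
Setting Mgh = Mv² gives v = √(2gh/(1+k)) = √(2·9.81·1.417/2) ≈ 3.73 m/s.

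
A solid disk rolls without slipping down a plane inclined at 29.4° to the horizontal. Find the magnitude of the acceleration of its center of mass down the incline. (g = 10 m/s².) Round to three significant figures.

Here I = (1/2)MR², so the shape factor k = I/(MR²) = 0.5.
Newton's second law down the slope: Mg sinθ − f = Ma. The torque equation fR = Iα (with α = a/R) gives f = kMa.
Eliminating f: Mg sinθ = (1+k)Ma, so a = g sinθ/(1+k) = 10 × sin29.4° / 1.5 ≈ 3.27 m/s².

a ≈ 3.27 m/s²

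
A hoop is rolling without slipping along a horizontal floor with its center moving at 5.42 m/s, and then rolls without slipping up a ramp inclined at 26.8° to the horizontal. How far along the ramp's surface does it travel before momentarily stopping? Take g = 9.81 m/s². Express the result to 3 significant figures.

With I = MR², the ratio k = I/(MR²) is 1.
Pure rolling means v = ωR; then KE = ½Mv² + ½I(v/R)² = ½(1+k)Mv² = Mv².
Setting this equal to Mgh gives the vertical rise h = (1+k)v₀²/(2g) = 2×5.42²/(2×9.81) = 2.995 m.
Along the incline, d = h/sinθ = 2.995/sin26.8° ≈ 6.64 m.

d ≈ 6.64 m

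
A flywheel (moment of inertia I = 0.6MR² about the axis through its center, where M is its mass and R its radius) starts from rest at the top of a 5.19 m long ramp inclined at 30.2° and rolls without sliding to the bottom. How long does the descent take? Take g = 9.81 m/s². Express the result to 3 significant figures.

t ≈ 1.83 s

For this body I = 0.6MR², i.e. k = I/(MR²) = 0.6.
Along the incline Mg sinθ − f = Ma, and torque about the center fR = Iα = kMR²(a/R) gives f = kMa.
Hence a = g sinθ/(1+k) = 9.81×sin30.2°/1.6 = 3.084 m/s².
With constant a from rest, t = √(2L/a) = √(2·5.19/3.084) ≈ 1.83 s.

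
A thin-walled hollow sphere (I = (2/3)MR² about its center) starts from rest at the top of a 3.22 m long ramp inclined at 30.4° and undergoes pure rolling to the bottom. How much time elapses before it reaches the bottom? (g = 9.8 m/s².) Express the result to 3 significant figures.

For this body I = (2/3)MR², i.e. k = I/(MR²) = 2/3.
Along the incline Mg sinθ − f = Ma, and torque about the center fR = Iα = kMR²(a/R) gives f = kMa.
Hence a = g sinθ/(1+k) = 9.8×sin30.4°/1.667 = 2.975 m/s².
With constant a from rest, t = √(2L/a) = √(2·3.22/2.975) ≈ 1.47 s.

t ≈ 1.47 s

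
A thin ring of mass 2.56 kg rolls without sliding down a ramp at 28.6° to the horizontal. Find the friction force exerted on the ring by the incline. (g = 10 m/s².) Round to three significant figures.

f ≈ 6.13 N

The moment of inertia is MR², giving k ≡ I/(MR²) = 1.
Along the incline Mg sinθ − f = Ma, and torque about the center fR = Iα = kMR²(a/R) gives f = kMa.
Combining, a = g sinθ/(1+k) and f = kMa = kMg sinθ/(1+k).
f = 1 × 2.56 × 10 × sin28.6° / 2 ≈ 6.13 N.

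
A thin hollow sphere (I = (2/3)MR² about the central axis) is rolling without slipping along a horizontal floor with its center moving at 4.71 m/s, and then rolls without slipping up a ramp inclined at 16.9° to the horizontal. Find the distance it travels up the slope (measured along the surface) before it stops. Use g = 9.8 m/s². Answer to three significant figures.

d ≈ 6.49 m

The moment of inertia is (2/3)MR², giving k ≡ I/(MR²) = 2/3.
Rolling without slipping gives ω = v/R, so the total kinetic energy is ½Mv² + ½Iω² = ½(1+k)Mv² = (5/6)Mv².
Setting this equal to Mgh gives the vertical rise h = (1+k)v₀²/(2g) = 1.667×4.71²/(2×9.8) = 1.886 m.
Along the incline, d = h/sinθ = 1.886/sin16.9° ≈ 6.49 m.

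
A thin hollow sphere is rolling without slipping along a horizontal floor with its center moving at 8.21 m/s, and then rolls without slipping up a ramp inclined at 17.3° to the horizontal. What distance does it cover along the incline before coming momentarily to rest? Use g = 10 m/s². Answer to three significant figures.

The moment of inertia is (2/3)MR², giving k ≡ I/(MR²) = 2/3.
Since it rolls without slipping, ω = v/R and KE = ½Mv² + ½Iω² = ½(1+k)Mv² = (5/6)Mv².
Setting this equal to Mgh gives the vertical rise h = (1+k)v₀²/(2g) = 1.667×8.21²/(2×10) = 5.617 m.
The distance along the slope is d = h/sinθ = 5.617/sin17.3° ≈ 18.9 m.

d ≈ 18.9 m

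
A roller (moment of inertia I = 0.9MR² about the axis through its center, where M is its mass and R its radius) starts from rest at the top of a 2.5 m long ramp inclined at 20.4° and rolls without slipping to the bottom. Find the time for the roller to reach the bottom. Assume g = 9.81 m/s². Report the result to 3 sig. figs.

t ≈ 1.67 s

The moment of inertia is 0.9MR², giving k ≡ I/(MR²) = 0.9.
Along the incline Mg sinθ − f = Ma, and torque about the center fR = Iα = kMR²(a/R) gives f = kMa.
Hence a = g sinθ/(1+k) = 9.81×sin20.4°/1.9 = 1.8 m/s².
Starting from rest, L = ½at², so t = √(2L/a) = √(2×2.5/1.8) ≈ 1.67 s.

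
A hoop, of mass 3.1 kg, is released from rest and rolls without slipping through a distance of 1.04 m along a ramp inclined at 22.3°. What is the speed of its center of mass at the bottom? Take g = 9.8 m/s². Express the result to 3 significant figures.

With I = MR², the ratio k = I/(MR²) is 1.
The rolling condition ω = v/R makes the rotational term ½I(v/R)² = ½kMv², so KE_total = ½(1+k)Mv² = Mv².
The vertical drop is h = L sinθ = 1.04 × sin22.3° = 0.3946 m.
Energy conservation: Mgh = Mv², so v = √(2gh/(1+k)) = √(2 × 9.8 × 0.3946 / 2) ≈ 1.97 m/s.

v ≈ 1.97 m/s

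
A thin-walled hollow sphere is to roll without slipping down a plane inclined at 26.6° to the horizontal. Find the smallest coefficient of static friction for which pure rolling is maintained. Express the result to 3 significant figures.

Here I = (2/3)MR², so the shape factor k = I/(MR²) = 2/3.
Newton's second law down the slope: Mg sinθ − f = Ma. The torque equation fR = Iα (with α = a/R) gives f = kMa.
These give a = g sinθ/(1+k) and the required friction f = kMg sinθ/(1+k).
The normal force is N = Mg cosθ, so μ_min = f/N = k tanθ/(1+k).
μ_min = (2/3) × tan26.6° / 1.667 ≈ 0.200.

μ_min ≈ 0.200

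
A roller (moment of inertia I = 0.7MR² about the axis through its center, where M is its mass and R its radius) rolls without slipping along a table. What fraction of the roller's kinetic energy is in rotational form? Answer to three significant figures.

For this body I = 0.7MR², i.e. k = I/(MR²) = 0.7.
With ω = v/R, KE_trans = ½Mv² and KE_rot = ½Iω² = ½kMv², so KE_total = ½(1+k)Mv².
The rotational fraction is therefore k/(1+k) = 0.7/1.7 ≈ 0.412.

fraction ≈ 0.412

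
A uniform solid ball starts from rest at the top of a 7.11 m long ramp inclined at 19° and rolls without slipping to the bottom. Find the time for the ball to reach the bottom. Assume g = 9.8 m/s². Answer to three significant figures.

The moment of inertia is (2/5)MR², giving k ≡ I/(MR²) = 0.4.
Newton's second law down the slope: Mg sinθ − f = Ma. The torque equation fR = Iα (with α = a/R) gives f = kMa.
Hence a = g sinθ/(1+k) = 9.8×sin19°/1.4 = 2.279 m/s².
Starting from rest, L = ½at², so t = √(2L/a) = √(2×7.11/2.279) ≈ 2.50 s.

t ≈ 2.50 s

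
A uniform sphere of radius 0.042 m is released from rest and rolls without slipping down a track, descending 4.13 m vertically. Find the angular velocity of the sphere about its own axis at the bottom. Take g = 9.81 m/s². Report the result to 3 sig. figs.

With I = (2/5)MR², the ratio k = I/(MR²) is 0.4.
Since it rolls without slipping, ω = v/R and KE = ½Mv² + ½Iω² = ½(1+k)Mv² = (7/10)Mv².
Energy conservation Mgh = ½(1+k)Mv² gives v = √(2gh/(1+k)) = √(2 × 9.81 × 4.13 / 1.4) = 7.608 m/s.
The angular speed follows from ω = v/R = 7.608/0.042 ≈ 181 rad/s.

ω ≈ 181 rad/s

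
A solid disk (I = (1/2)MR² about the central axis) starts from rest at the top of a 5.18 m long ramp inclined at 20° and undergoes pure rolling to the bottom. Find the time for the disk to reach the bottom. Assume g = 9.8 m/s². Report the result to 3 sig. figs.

t ≈ 2.15 s

For this body I = (1/2)MR², i.e. k = I/(MR²) = 0.5.
Newton's second law down the slope: Mg sinθ − f = Ma. The torque equation fR = Iα (with α = a/R) gives f = kMa.
Hence a = g sinθ/(1+k) = 9.8×sin20°/1.5 = 2.235 m/s².
Starting from rest, L = ½at², so t = √(2L/a) = √(2×5.18/2.235) ≈ 2.15 s.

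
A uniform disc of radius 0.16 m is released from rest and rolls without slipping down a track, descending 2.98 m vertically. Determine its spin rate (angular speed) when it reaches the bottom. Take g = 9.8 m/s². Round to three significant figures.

ω ≈ 39.0 rad/s

Here I = (1/2)MR², so the shape factor k = I/(MR²) = 0.5.
Since it rolls without slipping, ω = v/R and KE = ½Mv² + ½Iω² = ½(1+k)Mv² = (3/4)Mv².
Energy conservation Mgh = ½(1+k)Mv² gives v = √(2gh/(1+k)) = √(2 × 9.8 × 2.98 / 1.5) = 6.24 m/s.
The angular speed follows from ω = v/R = 6.24/0.16 ≈ 39.0 rad/s.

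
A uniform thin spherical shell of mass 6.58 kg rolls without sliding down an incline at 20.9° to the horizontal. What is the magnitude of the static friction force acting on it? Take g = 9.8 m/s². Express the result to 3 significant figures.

f ≈ 9.20 N

The moment of inertia is (2/3)MR², giving k ≡ I/(MR²) = 2/3.
Along the incline Mg sinθ − f = Ma, and torque about the center fR = Iα = kMR²(a/R) gives f = kMa.
Combining, a = g sinθ/(1+k) and f = kMa = kMg sinθ/(1+k).
f = (2/3) × 6.58 × 9.8 × sin20.9° / 1.667 ≈ 9.20 N.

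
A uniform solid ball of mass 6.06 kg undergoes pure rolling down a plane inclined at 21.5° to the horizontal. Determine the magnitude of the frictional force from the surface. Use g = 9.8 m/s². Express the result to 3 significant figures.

For this body I = (2/5)MR², i.e. k = I/(MR²) = 0.4.
Along the incline Mg sinθ − f = Ma, and torque about the center fR = Iα = kMR²(a/R) gives f = kMa.
Combining, a = g sinθ/(1+k) and f = kMa = kMg sinθ/(1+k).
f = 0.4 × 6.06 × 9.8 × sin21.5° / 1.4 ≈ 6.22 N.

f ≈ 6.22 N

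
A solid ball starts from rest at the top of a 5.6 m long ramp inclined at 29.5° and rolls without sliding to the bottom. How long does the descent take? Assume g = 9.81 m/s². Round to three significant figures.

t ≈ 1.80 s

Here I = (2/5)MR², so the shape factor k = I/(MR²) = 0.4.
Newton's second law down the slope: Mg sinθ − f = Ma. The torque equation fR = Iα (with α = a/R) gives f = kMa.
Hence a = g sinθ/(1+k) = 9.81×sin29.5°/1.4 = 3.45 m/s².
With constant a from rest, t = √(2L/a) = √(2·5.6/3.45) ≈ 1.80 s.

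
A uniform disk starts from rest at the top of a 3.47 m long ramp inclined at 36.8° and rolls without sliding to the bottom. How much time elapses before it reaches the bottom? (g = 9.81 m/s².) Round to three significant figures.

t ≈ 1.33 s

For this body I = (1/2)MR², i.e. k = I/(MR²) = 0.5.
Newton's second law down the slope: Mg sinθ − f = Ma. The torque equation fR = Iα (with α = a/R) gives f = kMa.
Hence a = g sinθ/(1+k) = 9.81×sin36.8°/1.5 = 3.918 m/s².
Starting from rest, L = ½at², so t = √(2L/a) = √(2×3.47/3.918) ≈ 1.33 s.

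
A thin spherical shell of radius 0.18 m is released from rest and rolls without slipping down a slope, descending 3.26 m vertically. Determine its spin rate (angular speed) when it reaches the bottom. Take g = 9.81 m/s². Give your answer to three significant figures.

Here I = (2/3)MR², so the shape factor k = I/(MR²) = 2/3.
Rolling without slipping gives ω = v/R, so the total kinetic energy is ½Mv² + ½Iω² = ½(1+k)Mv² = (5/6)Mv².
Energy conservation Mgh = ½(1+k)Mv² gives v = √(2gh/(1+k)) = √(2 × 9.81 × 3.26 / 1.667) = 6.195 m/s.
The angular speed follows from ω = v/R = 6.195/0.18 ≈ 34.4 rad/s.

ω ≈ 34.4 rad/s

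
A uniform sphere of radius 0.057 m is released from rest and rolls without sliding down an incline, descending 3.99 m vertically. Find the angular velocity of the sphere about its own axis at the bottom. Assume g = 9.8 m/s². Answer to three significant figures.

ω ≈ 131 rad/s

With I = (2/5)MR², the ratio k = I/(MR²) is 0.4.
Pure rolling means v = ωR; then KE = ½Mv² + ½I(v/R)² = ½(1+k)Mv² = (7/10)Mv².
Energy conservation Mgh = ½(1+k)Mv² gives v = √(2gh/(1+k)) = √(2 × 9.8 × 3.99 / 1.4) = 7.474 m/s.
The angular speed follows from ω = v/R = 7.474/0.057 ≈ 131 rad/s.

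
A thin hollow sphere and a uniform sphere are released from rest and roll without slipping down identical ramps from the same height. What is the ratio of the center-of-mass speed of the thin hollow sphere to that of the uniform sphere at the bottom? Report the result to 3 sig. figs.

v_ratio ≈ 0.917

Each satisfies Mgh = ½(1+k)Mv² with k = I/(MR²), so v ∝ 1/√(1+k).
For the thin hollow sphere k = 2/3; for the uniform sphere k = 0.4.
v₁/v₂ = √((1+k₂)/(1+k₁)) = √(1.4/1.667) ≈ 0.917.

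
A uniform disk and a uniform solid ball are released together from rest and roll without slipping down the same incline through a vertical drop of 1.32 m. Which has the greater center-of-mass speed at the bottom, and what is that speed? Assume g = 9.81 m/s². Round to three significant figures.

For rolling without slipping, Mgh = ½(1+k)Mv² where k = I/(MR²), so v = √(2gh/(1+k)).
Uniform disk: k = 0.5, giving v = √(2×9.81×1.32/1.5) = 4.155 m/s.
Uniform solid ball: k = 0.4, giving v = √(2×9.81×1.32/1.4) = 4.301 m/s.
The smaller k wins: the uniform solid ball, at ≈ 4.30 m/s.

the uniform solid ball, at v ≈ 4.30 m/s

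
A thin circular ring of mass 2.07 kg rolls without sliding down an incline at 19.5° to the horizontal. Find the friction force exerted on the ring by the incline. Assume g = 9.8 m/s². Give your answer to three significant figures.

f ≈ 3.39 N

For this body I = MR², i.e. k = I/(MR²) = 1.
Newton's second law down the slope: Mg sinθ − f = Ma. The torque equation fR = Iα (with α = a/R) gives f = kMa.
Combining, a = g sinθ/(1+k) and f = kMa = kMg sinθ/(1+k).
f = 1 × 2.07 × 9.8 × sin19.5° / 2 ≈ 3.39 N.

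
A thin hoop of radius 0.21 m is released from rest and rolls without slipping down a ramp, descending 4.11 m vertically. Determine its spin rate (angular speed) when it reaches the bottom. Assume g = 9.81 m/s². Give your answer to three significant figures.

With I = MR², the ratio k = I/(MR²) is 1.
The rolling condition ω = v/R makes the rotational term ½I(v/R)² = ½kMv², so KE_total = ½(1+k)Mv² = Mv².
Energy conservation Mgh = ½(1+k)Mv² gives v = √(2gh/(1+k)) = √(2 × 9.81 × 4.11 / 2) = 6.35 m/s.
The angular speed follows from ω = v/R = 6.35/0.21 ≈ 30.2 rad/s.

ω ≈ 30.2 rad/s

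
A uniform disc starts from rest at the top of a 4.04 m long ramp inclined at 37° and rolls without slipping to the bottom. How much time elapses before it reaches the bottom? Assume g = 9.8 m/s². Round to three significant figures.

Here I = (1/2)MR², so the shape factor k = I/(MR²) = 0.5.
Along the incline Mg sinθ − f = Ma, and torque about the center fR = Iα = kMR²(a/R) gives f = kMa.
Hence a = g sinθ/(1+k) = 9.8×sin37°/1.5 = 3.932 m/s².
With constant a from rest, t = √(2L/a) = √(2·4.04/3.932) ≈ 1.43 s.

t ≈ 1.43 s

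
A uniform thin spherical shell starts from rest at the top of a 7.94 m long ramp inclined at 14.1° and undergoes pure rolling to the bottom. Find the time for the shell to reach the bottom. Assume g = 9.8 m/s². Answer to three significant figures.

t ≈ 3.33 s

The moment of inertia is (2/3)MR², giving k ≡ I/(MR²) = 2/3.
Newton's second law down the slope: Mg sinθ − f = Ma. The torque equation fR = Iα (with α = a/R) gives f = kMa.
Hence a = g sinθ/(1+k) = 9.8×sin14.1°/1.667 = 1.432 m/s².
Starting from rest, L = ½at², so t = √(2L/a) = √(2×7.94/1.432) ≈ 3.33 s.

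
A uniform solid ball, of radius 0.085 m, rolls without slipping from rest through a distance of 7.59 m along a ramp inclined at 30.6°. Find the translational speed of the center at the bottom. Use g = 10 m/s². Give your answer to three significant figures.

For this body I = (2/5)MR², i.e. k = I/(MR²) = 0.4.
Since it rolls without slipping, ω = v/R and KE = ½Mv² + ½Iω² = ½(1+k)Mv² = (7/10)Mv².
The vertical drop is h = L sinθ = 7.59 × sin30.6° = 3.864 m.
Setting Mgh = (7/10)Mv² gives v = √(2gh/(1+k)) = √(2·10·3.864/1.4) ≈ 7.43 m/s.

v ≈ 7.43 m/s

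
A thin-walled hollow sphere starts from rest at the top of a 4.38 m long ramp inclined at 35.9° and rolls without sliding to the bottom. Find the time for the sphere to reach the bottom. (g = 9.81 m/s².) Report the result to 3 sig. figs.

t ≈ 1.59 s

Here I = (2/3)MR², so the shape factor k = I/(MR²) = 2/3.
Along the incline Mg sinθ − f = Ma, and torque about the center fR = Iα = kMR²(a/R) gives f = kMa.
Hence a = g sinθ/(1+k) = 9.81×sin35.9°/1.667 = 3.451 m/s².
With constant a from rest, t = √(2L/a) = √(2·4.38/3.451) ≈ 1.59 s.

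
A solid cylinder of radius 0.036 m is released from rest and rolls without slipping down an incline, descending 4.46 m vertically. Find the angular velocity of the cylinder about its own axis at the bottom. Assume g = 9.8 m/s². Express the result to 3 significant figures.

ω ≈ 212 rad/s

For this body I = (1/2)MR², i.e. k = I/(MR²) = 0.5.
Rolling without slipping gives ω = v/R, so the total kinetic energy is ½Mv² + ½Iω² = ½(1+k)Mv² = (3/4)Mv².
Energy conservation Mgh = ½(1+k)Mv² gives v = √(2gh/(1+k)) = √(2 × 9.8 × 4.46 / 1.5) = 7.634 m/s.
Then ω = v/R = 7.634 / 0.036 ≈ 212 rad/s.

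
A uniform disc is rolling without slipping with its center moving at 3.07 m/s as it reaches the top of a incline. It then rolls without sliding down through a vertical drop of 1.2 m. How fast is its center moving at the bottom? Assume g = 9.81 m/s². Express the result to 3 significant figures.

v ≈ 5.01 m/s

For this body I = (1/2)MR², i.e. k = I/(MR²) = 0.5.
The rolling condition ω = v/R makes the rotational term ½I(v/R)² = ½kMv², so KE_total = ½(1+k)Mv² = (3/4)Mv².
Energy conservation: (3/4)Mv₀² + Mgh = (3/4)Mv², so v² = v₀² + 2gh/(1+k).
v = √(3.07² + 2×9.81×1.2/1.5) = √25.12 ≈ 5.01 m/s.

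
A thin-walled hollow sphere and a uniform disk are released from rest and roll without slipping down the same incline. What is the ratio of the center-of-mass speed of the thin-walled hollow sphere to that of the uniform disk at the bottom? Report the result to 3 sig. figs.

v_ratio ≈ 0.949

Each satisfies Mgh = ½(1+k)Mv² with k = I/(MR²), so v ∝ 1/√(1+k).
For the thin-walled hollow sphere k = 2/3; for the uniform disk k = 0.5.
v₁/v₂ = √((1+k₂)/(1+k₁)) = √(1.5/1.667) ≈ 0.949.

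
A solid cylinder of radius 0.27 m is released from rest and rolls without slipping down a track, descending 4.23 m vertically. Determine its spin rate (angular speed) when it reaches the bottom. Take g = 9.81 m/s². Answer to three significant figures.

ω ≈ 27.5 rad/s

The moment of inertia is (1/2)MR², giving k ≡ I/(MR²) = 0.5.
Rolling without slipping gives ω = v/R, so the total kinetic energy is ½Mv² + ½Iω² = ½(1+k)Mv² = (3/4)Mv².
Energy conservation Mgh = ½(1+k)Mv² gives v = √(2gh/(1+k)) = √(2 × 9.81 × 4.23 / 1.5) = 7.438 m/s.
The angular speed follows from ω = v/R = 7.438/0.27 ≈ 27.5 rad/s.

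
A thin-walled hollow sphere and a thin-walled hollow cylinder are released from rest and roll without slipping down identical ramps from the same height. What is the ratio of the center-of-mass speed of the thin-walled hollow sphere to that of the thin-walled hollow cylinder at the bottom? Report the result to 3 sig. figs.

Each satisfies Mgh = ½(1+k)Mv² with k = I/(MR²), so v ∝ 1/√(1+k).
For the thin-walled hollow sphere k = 2/3; for the thin-walled hollow cylinder k = 1.
v₁/v₂ = √((1+k₂)/(1+k₁)) = √(2/1.667) ≈ 1.10.

v_ratio ≈ 1.10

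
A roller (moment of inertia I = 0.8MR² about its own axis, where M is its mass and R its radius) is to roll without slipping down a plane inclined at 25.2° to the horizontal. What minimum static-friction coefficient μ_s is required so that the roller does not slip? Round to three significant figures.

The moment of inertia is 0.8MR², giving k ≡ I/(MR²) = 0.8.
Along the incline Mg sinθ − f = Ma, and torque about the center fR = Iα = kMR²(a/R) gives f = kMa.
These give a = g sinθ/(1+k) and the required friction f = kMg sinθ/(1+k).
The normal force is N = Mg cosθ, so μ_min = f/N = k tanθ/(1+k).
μ_min = 0.8 × tan25.2° / 1.8 ≈ 0.209.

μ_min ≈ 0.209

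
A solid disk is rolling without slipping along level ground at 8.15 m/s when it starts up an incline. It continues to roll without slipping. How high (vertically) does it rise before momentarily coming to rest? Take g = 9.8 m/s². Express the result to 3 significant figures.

Here I = (1/2)MR², so the shape factor k = I/(MR²) = 0.5.
Pure rolling means v = ωR; then KE = ½Mv² + ½I(v/R)² = ½(1+k)Mv² = (3/4)Mv².
All of this converts to potential energy at the highest point: (3/4)Mv₀² = Mgh.
Thus h = (1+k)v₀²/(2g) = 1.5 × 8.15² / (2 × 9.8) ≈ 5.08 m.

h ≈ 5.08 m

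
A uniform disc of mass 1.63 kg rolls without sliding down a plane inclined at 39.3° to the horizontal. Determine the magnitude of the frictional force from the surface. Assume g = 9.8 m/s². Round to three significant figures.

With I = (1/2)MR², the ratio k = I/(MR²) is 0.5.
Newton's second law down the slope: Mg sinθ − f = Ma. The torque equation fR = Iα (with α = a/R) gives f = kMa.
Combining, a = g sinθ/(1+k) and f = kMa = kMg sinθ/(1+k).
f = 0.5 × 1.63 × 9.8 × sin39.3° / 1.5 ≈ 3.37 N.

f ≈ 3.37 N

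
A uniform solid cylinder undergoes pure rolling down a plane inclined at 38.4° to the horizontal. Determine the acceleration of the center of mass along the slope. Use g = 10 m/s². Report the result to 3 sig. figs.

a ≈ 4.14 m/s²

Here I = (1/2)MR², so the shape factor k = I/(MR²) = 0.5.
Translational: Mg sinθ − f = Ma. Rotational about the CM: fR = Iα = kMRa, so f = kMa.
Eliminating f: Mg sinθ = (1+k)Ma, so a = g sinθ/(1+k) = 10 × sin38.4° / 1.5 ≈ 4.14 m/s².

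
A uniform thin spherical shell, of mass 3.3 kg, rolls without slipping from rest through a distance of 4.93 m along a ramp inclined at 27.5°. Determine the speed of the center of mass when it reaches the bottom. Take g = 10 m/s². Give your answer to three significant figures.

Here I = (2/3)MR², so the shape factor k = I/(MR²) = 2/3.
Rolling without slipping gives ω = v/R, so the total kinetic energy is ½Mv² + ½Iω² = ½(1+k)Mv² = (5/6)Mv².
The vertical drop is h = L sinθ = 4.93 × sin27.5° = 2.276 m.
Energy conservation: Mgh = (5/6)Mv², so v = √(2gh/(1+k)) = √(2 × 10 × 2.276 / 1.667) ≈ 5.23 m/s.

v ≈ 5.23 m/s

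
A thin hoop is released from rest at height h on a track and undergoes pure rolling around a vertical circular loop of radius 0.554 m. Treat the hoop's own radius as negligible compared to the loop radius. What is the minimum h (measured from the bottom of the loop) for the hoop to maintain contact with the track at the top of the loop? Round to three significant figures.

The moment of inertia is MR², giving k ≡ I/(MR²) = 1.
At the top of the loop, the minimum-contact condition is Mg = Mv_top²/r, so v_top² = gr.
With ω = v/R, the kinetic energy at speed v is ½(1+k)Mv² = Mv².
Energy conservation from release (height h) to the top (height 2r): Mgh = Mg(2r) + M·gr.
Thus h_min = 2r + (1+k)r/2 = r(2 + 2/2) = 0.554 × 3 ≈ 1.66 m.

h_min ≈ 1.66 m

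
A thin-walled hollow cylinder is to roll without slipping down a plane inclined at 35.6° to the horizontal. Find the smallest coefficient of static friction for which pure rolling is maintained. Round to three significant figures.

For this body I = MR², i.e. k = I/(MR²) = 1.
Along the incline Mg sinθ − f = Ma, and torque about the center fR = Iα = kMR²(a/R) gives f = kMa.
These give a = g sinθ/(1+k) and the required friction f = kMg sinθ/(1+k).
The normal force is N = Mg cosθ, so μ_min = f/N = k tanθ/(1+k).
μ_min = 1 × tan35.6° / 2 ≈ 0.358.

μ_min ≈ 0.358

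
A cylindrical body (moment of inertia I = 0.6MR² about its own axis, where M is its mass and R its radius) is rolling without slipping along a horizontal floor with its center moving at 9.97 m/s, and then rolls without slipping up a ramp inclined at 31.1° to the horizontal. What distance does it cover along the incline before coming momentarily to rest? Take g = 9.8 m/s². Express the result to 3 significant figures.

The moment of inertia is 0.6MR², giving k ≡ I/(MR²) = 0.6.
The rolling condition ω = v/R makes the rotational term ½I(v/R)² = ½kMv², so KE_total = ½(1+k)Mv² = (4/5)Mv².
Setting this equal to Mgh gives the vertical rise h = (1+k)v₀²/(2g) = 1.6×9.97²/(2×9.8) = 8.114 m.
The distance along the slope is d = h/sinθ = 8.114/sin31.1° ≈ 15.7 m.

d ≈ 15.7 m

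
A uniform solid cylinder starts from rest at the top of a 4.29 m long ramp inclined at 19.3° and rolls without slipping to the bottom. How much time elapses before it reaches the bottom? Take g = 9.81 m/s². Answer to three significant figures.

With I = (1/2)MR², the ratio k = I/(MR²) is 0.5.
Translational: Mg sinθ − f = Ma. Rotational about the CM: fR = Iα = kMRa, so f = kMa.
Hence a = g sinθ/(1+k) = 9.81×sin19.3°/1.5 = 2.162 m/s².
Starting from rest, L = ½at², so t = √(2L/a) = √(2×4.29/2.162) ≈ 1.99 s.

t ≈ 1.99 s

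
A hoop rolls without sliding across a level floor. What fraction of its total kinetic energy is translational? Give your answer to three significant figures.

Here I = MR², so the shape factor k = I/(MR²) = 1.
Since ω = v/R, the translational part is ½Mv² and the rotational part is ½I(v/R)² = ½kMv²; the total is ½(1+k)Mv².
The translational fraction is therefore 1/(1+k) = 1/2 ≈ 0.500.

fraction ≈ 0.500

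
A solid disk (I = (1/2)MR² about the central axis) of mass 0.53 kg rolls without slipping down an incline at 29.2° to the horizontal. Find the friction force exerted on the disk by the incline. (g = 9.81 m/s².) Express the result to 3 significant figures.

With I = (1/2)MR², the ratio k = I/(MR²) is 0.5.
Along the incline Mg sinθ − f = Ma, and torque about the center fR = Iα = kMR²(a/R) gives f = kMa.
Combining, a = g sinθ/(1+k) and f = kMa = kMg sinθ/(1+k).
f = 0.5 × 0.53 × 9.81 × sin29.2° / 1.5 ≈ 0.846 N.

f ≈ 0.846 N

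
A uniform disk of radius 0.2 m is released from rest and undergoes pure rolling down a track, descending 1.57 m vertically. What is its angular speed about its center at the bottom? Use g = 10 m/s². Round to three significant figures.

Here I = (1/2)MR², so the shape factor k = I/(MR²) = 0.5.
The rolling condition ω = v/R makes the rotational term ½I(v/R)² = ½kMv², so KE_total = ½(1+k)Mv² = (3/4)Mv².
Energy conservation Mgh = ½(1+k)Mv² gives v = √(2gh/(1+k)) = √(2 × 10 × 1.57 / 1.5) = 4.575 m/s.
Then ω = v/R = 4.575 / 0.2 ≈ 22.9 rad/s.

ω ≈ 22.9 rad/s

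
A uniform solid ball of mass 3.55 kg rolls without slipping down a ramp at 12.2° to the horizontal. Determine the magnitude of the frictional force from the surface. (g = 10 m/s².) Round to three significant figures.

f ≈ 2.14 N

The moment of inertia is (2/5)MR², giving k ≡ I/(MR²) = 0.4.
Along the incline Mg sinθ − f = Ma, and torque about the center fR = Iα = kMR²(a/R) gives f = kMa.
Combining, a = g sinθ/(1+k) and f = kMa = kMg sinθ/(1+k).
f = 0.4 × 3.55 × 10 × sin12.2° / 1.4 ≈ 2.14 N.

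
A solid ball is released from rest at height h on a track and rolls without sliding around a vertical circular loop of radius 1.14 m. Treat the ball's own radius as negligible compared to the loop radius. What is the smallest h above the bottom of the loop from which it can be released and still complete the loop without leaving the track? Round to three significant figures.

For this body I = (2/5)MR², i.e. k = I/(MR²) = 0.4.
At the top of the loop, the minimum-contact condition is Mg = Mv_top²/r, so v_top² = gr.
With ω = v/R, the kinetic energy at speed v is ½(1+k)Mv² = (7/10)Mv².
Energy conservation from release (height h) to the top (height 2r): Mgh = Mg(2r) + (7/10)M·gr.
Thus h_min = 2r + (1+k)r/2 = r(2 + 1.4/2) = 1.14 × 2.7 ≈ 3.08 m.

h_min ≈ 3.08 m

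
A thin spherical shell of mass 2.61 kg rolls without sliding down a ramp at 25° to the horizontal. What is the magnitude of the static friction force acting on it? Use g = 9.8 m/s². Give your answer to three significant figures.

f ≈ 4.32 N

For this body I = (2/3)MR², i.e. k = I/(MR²) = 2/3.
Translational: Mg sinθ − f = Ma. Rotational about the CM: fR = Iα = kMRa, so f = kMa.
Combining, a = g sinθ/(1+k) and f = kMa = kMg sinθ/(1+k).
f = (2/3) × 2.61 × 9.8 × sin25° / 1.667 ≈ 4.32 N.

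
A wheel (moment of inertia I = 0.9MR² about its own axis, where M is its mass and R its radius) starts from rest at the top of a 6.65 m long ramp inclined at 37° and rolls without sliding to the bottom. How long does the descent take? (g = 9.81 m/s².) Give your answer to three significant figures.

The moment of inertia is 0.9MR², giving k ≡ I/(MR²) = 0.9.
Newton's second law down the slope: Mg sinθ − f = Ma. The torque equation fR = Iα (with α = a/R) gives f = kMa.
Hence a = g sinθ/(1+k) = 9.81×sin37°/1.9 = 3.107 m/s².
With constant a from rest, t = √(2L/a) = √(2·6.65/3.107) ≈ 2.07 s.

t ≈ 2.07 s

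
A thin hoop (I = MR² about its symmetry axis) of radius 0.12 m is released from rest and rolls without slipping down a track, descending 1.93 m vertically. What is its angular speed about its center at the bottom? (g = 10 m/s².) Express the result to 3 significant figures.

ω ≈ 36.6 rad/s

Here I = MR², so the shape factor k = I/(MR²) = 1.
Rolling without slipping gives ω = v/R, so the total kinetic energy is ½Mv² + ½Iω² = ½(1+k)Mv² = Mv².
Energy conservation Mgh = ½(1+k)Mv² gives v = √(2gh/(1+k)) = √(2 × 10 × 1.93 / 2) = 4.393 m/s.
The angular speed follows from ω = v/R = 4.393/0.12 ≈ 36.6 rad/s.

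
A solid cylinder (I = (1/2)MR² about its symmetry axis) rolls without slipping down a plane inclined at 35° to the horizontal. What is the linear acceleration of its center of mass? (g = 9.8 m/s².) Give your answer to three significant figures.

a ≈ 3.75 m/s²

For this body I = (1/2)MR², i.e. k = I/(MR²) = 0.5.
Newton's second law down the slope: Mg sinθ − f = Ma. The torque equation fR = Iα (with α = a/R) gives f = kMa.
Eliminating f: Mg sinθ = (1+k)Ma, so a = g sinθ/(1+k) = 9.8 × sin35° / 1.5 ≈ 3.75 m/s².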